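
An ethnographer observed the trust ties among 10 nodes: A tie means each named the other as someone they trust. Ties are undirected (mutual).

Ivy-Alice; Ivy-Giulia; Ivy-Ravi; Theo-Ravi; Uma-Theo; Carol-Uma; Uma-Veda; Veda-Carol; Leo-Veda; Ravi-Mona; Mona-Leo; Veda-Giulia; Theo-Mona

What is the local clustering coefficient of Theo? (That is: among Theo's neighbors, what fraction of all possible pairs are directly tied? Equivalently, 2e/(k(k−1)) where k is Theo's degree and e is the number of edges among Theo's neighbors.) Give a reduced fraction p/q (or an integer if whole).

Theo's neighbors: Mona, Ravi, and Uma (k = 3).
Possible neighbor pairs: C(3,2) = 3. Edges among them: Mona–Ravi → e = 1.
Clustering(Theo) = 1/3.

1/3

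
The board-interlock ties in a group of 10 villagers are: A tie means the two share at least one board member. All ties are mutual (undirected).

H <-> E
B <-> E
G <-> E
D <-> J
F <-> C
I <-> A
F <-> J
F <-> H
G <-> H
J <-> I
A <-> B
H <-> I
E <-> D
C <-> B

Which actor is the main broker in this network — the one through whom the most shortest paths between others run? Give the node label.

E

Unnormalized betweenness of each node: A:5/3, B:17/3, C:5/3, D:5/3, E:23/3, F:29/6, G:0, H:41/6, I:29/6, J:25/6.
E has the largest value, 23/3, making it the main broker — the node through which the most shortest paths run.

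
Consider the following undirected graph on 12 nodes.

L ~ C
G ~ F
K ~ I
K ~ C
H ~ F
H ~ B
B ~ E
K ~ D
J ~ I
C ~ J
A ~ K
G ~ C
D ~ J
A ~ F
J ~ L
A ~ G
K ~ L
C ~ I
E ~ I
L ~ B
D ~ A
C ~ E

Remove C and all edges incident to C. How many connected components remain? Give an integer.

C's neighbors (E, G, I, J, K, and L) remain reachable from one another through other ties, so the rest of the network stays in one piece.

1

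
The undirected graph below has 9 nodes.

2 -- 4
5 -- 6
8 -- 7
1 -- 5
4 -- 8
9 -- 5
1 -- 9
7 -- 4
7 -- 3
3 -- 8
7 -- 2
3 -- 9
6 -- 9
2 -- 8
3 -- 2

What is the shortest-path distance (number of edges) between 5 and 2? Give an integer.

One shortest route is 5 – 9 – 3 – 2, which uses 3 edges, and at distance 2 from 5 we only reach {3}, which does not include 2. So d(5,2) = 3.

3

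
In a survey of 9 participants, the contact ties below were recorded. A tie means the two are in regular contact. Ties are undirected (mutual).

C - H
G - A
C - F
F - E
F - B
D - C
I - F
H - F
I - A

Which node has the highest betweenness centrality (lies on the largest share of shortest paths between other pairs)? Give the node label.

F

Unnormalized betweenness of each node: A:7, B:0, C:7, D:0, E:0, F:22, G:0, H:0, I:12.
F has the largest value, 22, making it the main broker — the node through which the most shortest paths run.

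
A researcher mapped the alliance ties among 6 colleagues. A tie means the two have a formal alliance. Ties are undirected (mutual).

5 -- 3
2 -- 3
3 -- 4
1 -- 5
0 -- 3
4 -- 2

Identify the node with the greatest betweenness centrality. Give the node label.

Unnormalized betweenness of each node: 0:0, 1:0, 2:0, 3:8, 4:0, 5:4.
3 has the largest value, 8, making it the main broker — the node through which the most shortest paths run.

3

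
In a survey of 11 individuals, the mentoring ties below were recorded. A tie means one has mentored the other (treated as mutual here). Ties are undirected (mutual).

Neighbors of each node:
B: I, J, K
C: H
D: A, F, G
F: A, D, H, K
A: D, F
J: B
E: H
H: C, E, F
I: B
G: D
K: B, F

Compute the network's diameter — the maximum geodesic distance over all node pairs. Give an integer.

5

Eccentricity of each node (its greatest distance to any other): A:4, B:4, C:5, D:4, E:5, F:3, G:5, H:4, I:5, J:5, K:3.
The maximum eccentricity is 5, realized for instance by the pair J–E via J – B – K – F – H – E. So the diameter is 5.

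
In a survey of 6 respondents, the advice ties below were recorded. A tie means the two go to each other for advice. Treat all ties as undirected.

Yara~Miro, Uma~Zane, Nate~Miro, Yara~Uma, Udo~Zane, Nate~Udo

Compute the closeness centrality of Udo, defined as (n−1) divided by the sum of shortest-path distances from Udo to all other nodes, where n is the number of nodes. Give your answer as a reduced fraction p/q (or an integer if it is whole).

Distances from Udo: Miro:2, Nate:1, Uma:2, Yara:3, Zane:1. Sum = 9.
n = 6, so closeness = 5/9.

5/9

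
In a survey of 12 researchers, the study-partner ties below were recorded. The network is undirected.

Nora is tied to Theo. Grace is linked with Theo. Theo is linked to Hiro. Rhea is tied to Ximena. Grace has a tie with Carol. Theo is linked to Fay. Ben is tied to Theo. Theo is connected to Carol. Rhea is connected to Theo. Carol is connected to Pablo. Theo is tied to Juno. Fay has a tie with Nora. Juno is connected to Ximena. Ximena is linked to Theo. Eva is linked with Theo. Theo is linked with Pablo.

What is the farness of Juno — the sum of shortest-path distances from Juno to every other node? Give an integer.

Distances from Juno: Ben:2, Carol:2, Eva:2, Fay:2, Grace:2, Hiro:2, Nora:2, Pablo:2, Rhea:2, Theo:1, Ximena:1.
Sum = 2 + 2 + 2 + 2 + 2 + 2 + 2 + 2 + 2 + 1 + 1 = 20.

20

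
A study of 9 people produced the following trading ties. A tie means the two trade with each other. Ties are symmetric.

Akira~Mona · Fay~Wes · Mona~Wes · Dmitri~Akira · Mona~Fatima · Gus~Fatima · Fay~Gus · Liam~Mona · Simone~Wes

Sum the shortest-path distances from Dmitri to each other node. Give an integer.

24

Distances from Dmitri: Akira:1, Fatima:3, Fay:4, Gus:4, Liam:3, Mona:2, Simone:4, Wes:3.
Sum = 1 + 3 + 4 + 4 + 3 + 2 + 4 + 3 = 24.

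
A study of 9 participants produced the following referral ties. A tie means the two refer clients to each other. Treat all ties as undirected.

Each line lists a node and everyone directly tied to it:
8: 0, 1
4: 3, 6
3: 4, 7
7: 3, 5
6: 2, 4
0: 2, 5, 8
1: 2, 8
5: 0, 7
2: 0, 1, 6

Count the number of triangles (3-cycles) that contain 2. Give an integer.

0

2's neighbors are 0, 1, and 6, but none of them are tied to each other, so no triangle contains 2.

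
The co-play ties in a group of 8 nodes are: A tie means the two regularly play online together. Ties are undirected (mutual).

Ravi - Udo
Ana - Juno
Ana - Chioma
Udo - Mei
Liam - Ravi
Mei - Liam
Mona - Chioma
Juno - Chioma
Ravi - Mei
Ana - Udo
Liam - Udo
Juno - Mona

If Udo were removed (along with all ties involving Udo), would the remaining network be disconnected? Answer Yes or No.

Removing Udo leaves {Ana, Chioma, Juno, and Mona} with no path to {Liam, Mei, and Ravi}, so the network splits into 2 components. Udo is a cut vertex.

Yes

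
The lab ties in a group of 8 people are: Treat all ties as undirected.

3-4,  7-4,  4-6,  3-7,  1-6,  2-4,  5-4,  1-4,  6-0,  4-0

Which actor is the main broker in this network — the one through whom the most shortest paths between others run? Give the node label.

4

Unnormalized betweenness of each node: 0:0, 1:0, 2:0, 3:0, 4:35/2, 5:0, 6:1/2, 7:0.
4 has the largest value, 35/2, making it the main broker — the node through which the most shortest paths run.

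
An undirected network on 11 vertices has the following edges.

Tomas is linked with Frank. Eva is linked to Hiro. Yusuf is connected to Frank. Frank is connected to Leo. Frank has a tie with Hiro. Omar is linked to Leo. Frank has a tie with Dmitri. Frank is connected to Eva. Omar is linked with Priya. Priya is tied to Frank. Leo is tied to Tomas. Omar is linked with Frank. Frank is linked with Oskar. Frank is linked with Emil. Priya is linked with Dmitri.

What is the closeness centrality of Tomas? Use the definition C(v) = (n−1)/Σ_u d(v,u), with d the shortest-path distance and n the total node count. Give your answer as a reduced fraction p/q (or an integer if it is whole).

Distances from Tomas: Dmitri:2, Emil:2, Eva:2, Frank:1, Hiro:2, Leo:1, Omar:2, Oskar:2, Priya:2, Yusuf:2. Sum = 18.
n = 11, so closeness = 10/18 = 5/9.

5/9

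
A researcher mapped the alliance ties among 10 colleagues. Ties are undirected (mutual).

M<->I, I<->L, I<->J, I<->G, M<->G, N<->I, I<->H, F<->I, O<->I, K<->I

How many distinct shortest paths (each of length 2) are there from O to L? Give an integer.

The shortest distance is 2, and the only length-2 path is O–I–L. So there is exactly 1 shortest path.

1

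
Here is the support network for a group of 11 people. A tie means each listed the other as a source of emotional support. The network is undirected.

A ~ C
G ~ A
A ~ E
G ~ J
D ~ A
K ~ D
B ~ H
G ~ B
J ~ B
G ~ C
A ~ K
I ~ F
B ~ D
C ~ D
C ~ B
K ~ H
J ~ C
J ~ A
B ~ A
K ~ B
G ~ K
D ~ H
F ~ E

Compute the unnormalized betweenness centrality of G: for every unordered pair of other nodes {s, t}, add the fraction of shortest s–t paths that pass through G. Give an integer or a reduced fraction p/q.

7/12

Pairs whose geodesics pass through G — C–K: 1/4; J–K: 1/3.
All other pairs contribute 0.
Summing the contributions gives betweenness(G) = 7/12.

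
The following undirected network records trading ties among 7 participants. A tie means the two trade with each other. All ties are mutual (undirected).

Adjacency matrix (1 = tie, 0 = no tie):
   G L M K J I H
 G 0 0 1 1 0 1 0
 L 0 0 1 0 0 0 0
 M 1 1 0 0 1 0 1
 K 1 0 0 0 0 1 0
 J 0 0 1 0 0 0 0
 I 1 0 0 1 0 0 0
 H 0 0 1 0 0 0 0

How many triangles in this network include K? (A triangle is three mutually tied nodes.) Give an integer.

K's neighbors: G and I.
Neighbor pairs that are themselves tied: K–G–I. Each forms one triangle with K, for 1 in total.

1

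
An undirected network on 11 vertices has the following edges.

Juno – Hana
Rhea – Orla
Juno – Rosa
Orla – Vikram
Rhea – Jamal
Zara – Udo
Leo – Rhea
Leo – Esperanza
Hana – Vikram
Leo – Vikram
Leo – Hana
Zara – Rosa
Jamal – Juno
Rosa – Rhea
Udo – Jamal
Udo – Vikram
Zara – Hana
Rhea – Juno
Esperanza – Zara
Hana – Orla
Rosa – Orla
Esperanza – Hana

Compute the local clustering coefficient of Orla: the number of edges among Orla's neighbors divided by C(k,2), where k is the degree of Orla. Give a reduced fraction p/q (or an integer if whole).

1/3

Orla's neighbors: Hana, Rhea, Rosa, and Vikram (k = 4).
Possible neighbor pairs: C(4,2) = 6. Edges among them: Hana–Vikram, Rhea–Rosa → e = 2.
Clustering(Orla) = 2/6 = 1/3.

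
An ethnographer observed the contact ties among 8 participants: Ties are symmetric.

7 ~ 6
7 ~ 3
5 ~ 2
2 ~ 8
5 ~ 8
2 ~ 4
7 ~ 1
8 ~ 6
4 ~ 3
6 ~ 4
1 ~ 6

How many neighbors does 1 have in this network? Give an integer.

1 is directly tied to 6 and 7. That is 2 neighbors, so the degree of 1 is 2.

2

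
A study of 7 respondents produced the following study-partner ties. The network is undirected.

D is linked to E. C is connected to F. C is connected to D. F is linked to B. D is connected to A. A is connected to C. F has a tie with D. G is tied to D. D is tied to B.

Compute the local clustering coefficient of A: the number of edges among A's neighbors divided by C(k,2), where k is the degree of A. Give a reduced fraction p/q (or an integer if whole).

A's neighbors: C and D (k = 2).
Possible neighbor pairs: C(2,2) = 1. Edges among them: C–D → e = 1.
Clustering(A) = 1/1.

1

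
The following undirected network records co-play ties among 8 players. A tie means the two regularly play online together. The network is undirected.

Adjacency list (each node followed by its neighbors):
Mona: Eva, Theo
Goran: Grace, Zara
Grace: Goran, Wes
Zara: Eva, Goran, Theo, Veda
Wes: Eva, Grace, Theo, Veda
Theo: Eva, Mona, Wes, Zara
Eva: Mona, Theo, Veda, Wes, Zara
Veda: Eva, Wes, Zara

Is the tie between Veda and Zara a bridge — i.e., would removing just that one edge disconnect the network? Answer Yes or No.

Even without that edge, Veda still reaches Zara via Veda – Eva – Zara, so the network stays connected. Not a bridge.

No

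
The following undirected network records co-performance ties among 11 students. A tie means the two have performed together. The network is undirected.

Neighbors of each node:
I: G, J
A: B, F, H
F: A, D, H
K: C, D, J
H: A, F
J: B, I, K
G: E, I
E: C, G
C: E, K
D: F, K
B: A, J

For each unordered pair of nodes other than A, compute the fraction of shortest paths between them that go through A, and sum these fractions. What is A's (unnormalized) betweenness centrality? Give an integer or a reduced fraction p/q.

41/6

Pairs whose geodesics pass through A — B–D: 1/2; B–F: 1; B–H: 1; J–F: 1/2; J–H: 1; I–F: 1/2; I–H: 1; G–F: 1/3; G–H: 1.
All other pairs contribute 0.
Summing the contributions gives betweenness(A) = 41/6.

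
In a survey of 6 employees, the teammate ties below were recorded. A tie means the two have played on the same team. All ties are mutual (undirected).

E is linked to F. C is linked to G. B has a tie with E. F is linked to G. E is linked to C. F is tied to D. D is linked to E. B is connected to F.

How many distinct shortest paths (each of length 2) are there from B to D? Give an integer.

The shortest distance is 2. The length-2 paths are: B–F–D; B–E–D.
That gives 2 distinct shortest paths.

2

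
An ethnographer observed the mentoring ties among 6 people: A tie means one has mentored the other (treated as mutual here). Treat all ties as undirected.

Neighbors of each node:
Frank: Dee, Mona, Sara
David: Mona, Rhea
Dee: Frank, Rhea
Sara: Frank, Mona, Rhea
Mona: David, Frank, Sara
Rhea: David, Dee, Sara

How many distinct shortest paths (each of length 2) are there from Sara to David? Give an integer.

2

The shortest distance is 2. The length-2 paths are: Sara–Mona–David; Sara–Rhea–David.
That gives 2 distinct shortest paths.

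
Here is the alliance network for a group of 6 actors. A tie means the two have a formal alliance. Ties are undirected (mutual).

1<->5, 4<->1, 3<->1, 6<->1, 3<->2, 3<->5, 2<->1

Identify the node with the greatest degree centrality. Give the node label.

Degrees — 1:5, 2:2, 3:3, 4:1, 5:2, 6:1.
The maximum is 5, attained only by 1.

1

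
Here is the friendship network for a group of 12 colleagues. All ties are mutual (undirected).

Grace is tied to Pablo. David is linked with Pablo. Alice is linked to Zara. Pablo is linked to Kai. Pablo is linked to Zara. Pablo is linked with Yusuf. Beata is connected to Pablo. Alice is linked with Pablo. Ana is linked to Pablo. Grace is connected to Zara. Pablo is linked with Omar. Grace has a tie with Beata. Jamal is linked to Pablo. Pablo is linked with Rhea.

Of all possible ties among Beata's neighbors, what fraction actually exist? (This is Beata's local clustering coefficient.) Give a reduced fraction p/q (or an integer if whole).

1

Beata's neighbors: Grace and Pablo (k = 2).
Possible neighbor pairs: C(2,2) = 1. Edges among them: Grace–Pablo → e = 1.
Clustering(Beata) = 1/1.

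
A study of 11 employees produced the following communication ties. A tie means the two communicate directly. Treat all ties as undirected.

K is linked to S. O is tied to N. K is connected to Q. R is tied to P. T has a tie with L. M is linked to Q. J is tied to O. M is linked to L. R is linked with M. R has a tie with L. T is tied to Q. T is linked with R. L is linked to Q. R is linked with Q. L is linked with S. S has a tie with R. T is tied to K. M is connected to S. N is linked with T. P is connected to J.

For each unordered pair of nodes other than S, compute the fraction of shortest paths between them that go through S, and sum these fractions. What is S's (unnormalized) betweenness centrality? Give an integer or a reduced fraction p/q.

7/4

Pairs whose geodesics pass through S — J–K: 1/4; P–K: 1/3; L–K: 1/3; K–R: 1/3; K–M: 1/2.
All other pairs contribute 0.
Summing the contributions gives betweenness(S) = 7/4.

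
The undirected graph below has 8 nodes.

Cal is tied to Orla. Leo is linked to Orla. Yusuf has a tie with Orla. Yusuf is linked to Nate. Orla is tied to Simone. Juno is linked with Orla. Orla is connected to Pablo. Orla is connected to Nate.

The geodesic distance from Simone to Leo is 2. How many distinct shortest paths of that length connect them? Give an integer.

The shortest distance is 2, and the only length-2 path is Simone–Orla–Leo. So there is exactly 1 shortest path.

1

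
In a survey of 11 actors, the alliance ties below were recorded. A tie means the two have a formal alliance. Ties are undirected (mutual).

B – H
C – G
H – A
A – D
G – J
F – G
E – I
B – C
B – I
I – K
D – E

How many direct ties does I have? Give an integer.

I is directly tied to B, E, and K. That is 3 neighbors, so the degree of I is 3.

3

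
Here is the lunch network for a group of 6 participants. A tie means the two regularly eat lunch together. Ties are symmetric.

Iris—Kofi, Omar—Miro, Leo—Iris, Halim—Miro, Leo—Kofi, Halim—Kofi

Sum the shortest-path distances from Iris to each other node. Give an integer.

11

Distances from Iris: Halim:2, Kofi:1, Leo:1, Miro:3, Omar:4.
Sum = 2 + 1 + 1 + 3 + 4 = 11.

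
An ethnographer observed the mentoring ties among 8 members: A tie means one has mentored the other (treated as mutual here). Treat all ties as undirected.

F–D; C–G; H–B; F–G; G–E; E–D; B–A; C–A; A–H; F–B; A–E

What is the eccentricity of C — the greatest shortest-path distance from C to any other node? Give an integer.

Distances from C: A:1, B:2, D:3, E:2, F:2, G:1, H:2.
The largest is 3 (to D), so the eccentricity of C is 3.

3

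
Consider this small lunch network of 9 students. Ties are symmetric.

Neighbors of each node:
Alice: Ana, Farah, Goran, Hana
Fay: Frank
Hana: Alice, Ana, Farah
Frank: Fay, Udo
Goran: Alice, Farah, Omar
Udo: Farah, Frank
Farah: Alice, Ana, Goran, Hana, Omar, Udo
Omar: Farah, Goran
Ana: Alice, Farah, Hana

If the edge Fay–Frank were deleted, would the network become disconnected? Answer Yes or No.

Yes

Without the Fay–Frank edge there is no alternate route between Fay and Frank, so the network disconnects. It is a bridge.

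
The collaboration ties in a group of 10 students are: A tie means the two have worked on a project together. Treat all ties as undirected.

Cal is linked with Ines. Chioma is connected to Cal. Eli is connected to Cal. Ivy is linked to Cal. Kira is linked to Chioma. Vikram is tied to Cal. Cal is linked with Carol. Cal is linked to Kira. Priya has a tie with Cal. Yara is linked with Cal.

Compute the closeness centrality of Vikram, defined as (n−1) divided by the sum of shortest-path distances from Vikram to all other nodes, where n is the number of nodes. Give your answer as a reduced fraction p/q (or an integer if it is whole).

9/17

Distances from Vikram: Cal:1, Carol:2, Chioma:2, Eli:2, Ines:2, Ivy:2, Kira:2, Priya:2, Yara:2. Sum = 17.
n = 10, so closeness = 9/17.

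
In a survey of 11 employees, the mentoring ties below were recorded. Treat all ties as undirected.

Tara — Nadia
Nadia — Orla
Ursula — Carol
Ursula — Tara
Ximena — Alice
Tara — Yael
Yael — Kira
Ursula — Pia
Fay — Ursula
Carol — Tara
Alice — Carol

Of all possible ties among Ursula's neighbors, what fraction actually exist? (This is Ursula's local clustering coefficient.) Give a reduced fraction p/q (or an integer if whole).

1/6

Ursula's neighbors: Carol, Fay, Pia, and Tara (k = 4).
Possible neighbor pairs: C(4,2) = 6. Edges among them: Carol–Tara → e = 1.
Clustering(Ursula) = 1/6.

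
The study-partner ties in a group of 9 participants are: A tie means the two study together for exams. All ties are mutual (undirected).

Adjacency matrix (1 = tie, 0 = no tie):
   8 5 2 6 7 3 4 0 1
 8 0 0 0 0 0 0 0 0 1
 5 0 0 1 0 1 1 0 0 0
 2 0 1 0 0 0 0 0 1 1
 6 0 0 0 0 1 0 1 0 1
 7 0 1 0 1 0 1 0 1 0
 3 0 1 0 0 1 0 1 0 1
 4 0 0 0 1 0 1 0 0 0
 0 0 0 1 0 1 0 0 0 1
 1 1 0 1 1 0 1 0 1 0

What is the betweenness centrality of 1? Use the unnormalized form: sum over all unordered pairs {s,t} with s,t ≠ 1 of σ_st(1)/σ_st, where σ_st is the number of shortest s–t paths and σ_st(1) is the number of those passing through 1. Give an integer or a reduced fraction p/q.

11

Pairs whose geodesics pass through 1 — 8–5: 2/2; 8–2: 1; 8–6: 1; 8–7: 3/3; 8–3: 1; 8–4: 2/2; 8–0: 1; 2–6: 1; 2–3: 1/2; 2–4: 2/3; 6–3: 1/3; 6–0: 1/2; 3–0: 1/2; 4–0: 2/4.
All other pairs contribute 0.
Summing the contributions gives betweenness(1) = 11.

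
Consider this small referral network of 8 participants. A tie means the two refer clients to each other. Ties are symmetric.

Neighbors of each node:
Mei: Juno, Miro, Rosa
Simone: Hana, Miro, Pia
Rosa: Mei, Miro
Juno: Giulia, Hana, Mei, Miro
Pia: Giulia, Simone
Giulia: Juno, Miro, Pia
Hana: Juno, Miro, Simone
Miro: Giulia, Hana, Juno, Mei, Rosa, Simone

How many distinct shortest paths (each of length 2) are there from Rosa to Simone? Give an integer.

The shortest distance is 2, and the only length-2 path is Rosa–Miro–Simone. So there is exactly 1 shortest path.

1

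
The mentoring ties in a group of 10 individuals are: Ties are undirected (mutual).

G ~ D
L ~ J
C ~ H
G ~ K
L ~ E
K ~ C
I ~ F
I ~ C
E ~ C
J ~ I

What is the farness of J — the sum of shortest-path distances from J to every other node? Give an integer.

Distances from J: C:2, D:5, E:2, F:2, G:4, H:3, I:1, K:3, L:1.
Sum = 2 + 5 + 2 + 2 + 4 + 3 + 1 + 3 + 1 = 23.

23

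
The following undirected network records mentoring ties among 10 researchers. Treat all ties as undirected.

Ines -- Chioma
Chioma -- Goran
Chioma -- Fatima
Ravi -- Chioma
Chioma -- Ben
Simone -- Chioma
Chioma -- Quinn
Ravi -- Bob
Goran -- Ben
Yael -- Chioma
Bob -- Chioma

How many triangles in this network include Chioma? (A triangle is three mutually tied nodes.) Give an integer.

2

Chioma's neighbors: Ben, Bob, Fatima, Goran, Ines, Quinn, Ravi, Simone, and Yael.
Neighbor pairs that are themselves tied: Chioma–Ben–Goran; Chioma–Bob–Ravi. Each forms one triangle with Chioma, for 2 in total.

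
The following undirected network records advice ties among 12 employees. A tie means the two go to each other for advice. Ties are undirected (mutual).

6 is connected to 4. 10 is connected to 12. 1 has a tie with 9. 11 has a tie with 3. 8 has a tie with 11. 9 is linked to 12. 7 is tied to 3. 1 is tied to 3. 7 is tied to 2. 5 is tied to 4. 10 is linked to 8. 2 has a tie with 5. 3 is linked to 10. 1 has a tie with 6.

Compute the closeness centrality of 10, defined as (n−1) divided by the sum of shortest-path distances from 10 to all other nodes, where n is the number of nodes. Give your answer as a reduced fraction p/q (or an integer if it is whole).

Distances from 10: 1:2, 2:3, 3:1, 4:4, 5:4, 6:3, 7:2, 8:1, 9:2, 11:2, 12:1. Sum = 25.
n = 12, so closeness = 11/25.

11/25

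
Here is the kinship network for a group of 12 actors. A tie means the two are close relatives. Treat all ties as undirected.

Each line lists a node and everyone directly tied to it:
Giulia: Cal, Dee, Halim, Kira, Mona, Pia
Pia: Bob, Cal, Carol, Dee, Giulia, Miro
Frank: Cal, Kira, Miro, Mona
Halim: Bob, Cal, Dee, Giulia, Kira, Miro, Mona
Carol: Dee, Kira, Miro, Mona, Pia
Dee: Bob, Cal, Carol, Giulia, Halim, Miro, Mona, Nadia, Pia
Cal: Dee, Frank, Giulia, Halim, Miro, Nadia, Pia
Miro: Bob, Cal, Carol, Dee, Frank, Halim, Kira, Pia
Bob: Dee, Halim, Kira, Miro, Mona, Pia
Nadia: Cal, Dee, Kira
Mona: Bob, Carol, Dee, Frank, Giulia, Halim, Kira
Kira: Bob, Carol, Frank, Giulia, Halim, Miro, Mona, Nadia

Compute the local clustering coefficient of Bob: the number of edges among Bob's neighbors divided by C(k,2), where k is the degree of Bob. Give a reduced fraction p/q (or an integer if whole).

2/3

Bob's neighbors: Dee, Halim, Kira, Miro, Mona, and Pia (k = 6).
Possible neighbor pairs: C(6,2) = 15. Edges among them: Dee–Halim, Dee–Miro, Dee–Mona, Dee–Pia, Halim–Kira, Halim–Miro, Halim–Mona, Kira–Miro, Kira–Mona, Miro–Pia → e = 10.
Clustering(Bob) = 10/15 = 2/3.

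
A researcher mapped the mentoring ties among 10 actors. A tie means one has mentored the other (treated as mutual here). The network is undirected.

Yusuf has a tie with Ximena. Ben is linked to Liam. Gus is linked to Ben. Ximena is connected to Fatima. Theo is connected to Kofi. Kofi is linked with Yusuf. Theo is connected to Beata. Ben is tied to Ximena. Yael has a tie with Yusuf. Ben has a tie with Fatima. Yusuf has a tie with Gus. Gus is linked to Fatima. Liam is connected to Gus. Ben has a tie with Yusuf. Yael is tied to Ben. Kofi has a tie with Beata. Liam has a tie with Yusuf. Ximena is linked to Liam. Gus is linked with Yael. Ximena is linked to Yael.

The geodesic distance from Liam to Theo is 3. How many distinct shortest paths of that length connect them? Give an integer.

1

The shortest distance is 3, and the only length-3 path is Liam–Yusuf–Kofi–Theo. So there is exactly 1 shortest path.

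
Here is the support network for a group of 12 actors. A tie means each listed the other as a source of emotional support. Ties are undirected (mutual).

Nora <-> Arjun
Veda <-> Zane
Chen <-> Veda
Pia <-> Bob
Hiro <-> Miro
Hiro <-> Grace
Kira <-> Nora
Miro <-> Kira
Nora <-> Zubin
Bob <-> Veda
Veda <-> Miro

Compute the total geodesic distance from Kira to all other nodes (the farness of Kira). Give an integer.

26

Distances from Kira: Arjun:2, Bob:3, Chen:3, Grace:3, Hiro:2, Miro:1, Nora:1, Pia:4, Veda:2, Zane:3, Zubin:2.
Sum = 2 + 3 + 3 + 3 + 2 + 1 + 1 + 4 + 2 + 3 + 2 = 26.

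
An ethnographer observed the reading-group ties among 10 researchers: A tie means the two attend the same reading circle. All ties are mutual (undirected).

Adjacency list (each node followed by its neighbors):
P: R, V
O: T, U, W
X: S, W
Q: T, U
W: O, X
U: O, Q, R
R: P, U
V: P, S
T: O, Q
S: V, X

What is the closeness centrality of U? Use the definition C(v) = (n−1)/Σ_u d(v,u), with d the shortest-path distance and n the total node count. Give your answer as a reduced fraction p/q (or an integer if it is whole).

Distances from U: O:1, P:2, Q:1, R:1, S:4, T:2, V:3, W:2, X:3. Sum = 19.
n = 10, so closeness = 9/19.

9/19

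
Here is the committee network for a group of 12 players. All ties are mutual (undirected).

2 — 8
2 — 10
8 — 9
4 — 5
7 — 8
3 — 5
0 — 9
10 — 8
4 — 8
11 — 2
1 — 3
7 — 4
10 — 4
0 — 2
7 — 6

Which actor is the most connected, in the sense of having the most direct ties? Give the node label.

8

Degrees — 0:2, 1:1, 2:4, 3:2, 4:4, 5:2, 6:1, 7:3, 8:5, 9:2, 10:3, 11:1.
The maximum is 5, attained only by 8.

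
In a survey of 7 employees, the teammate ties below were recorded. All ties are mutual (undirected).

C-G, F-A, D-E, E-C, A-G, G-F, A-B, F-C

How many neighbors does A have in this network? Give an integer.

A is directly tied to B, F, and G. That is 3 neighbors, so the degree of A is 3.

3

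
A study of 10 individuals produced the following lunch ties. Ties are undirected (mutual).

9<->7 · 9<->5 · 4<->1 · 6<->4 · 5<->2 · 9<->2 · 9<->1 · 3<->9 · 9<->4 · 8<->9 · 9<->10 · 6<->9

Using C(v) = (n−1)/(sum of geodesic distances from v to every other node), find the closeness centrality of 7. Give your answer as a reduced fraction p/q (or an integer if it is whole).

9/17

Distances from 7: 1:2, 2:2, 3:2, 4:2, 5:2, 6:2, 8:2, 9:1, 10:2. Sum = 17.
n = 10, so closeness = 9/17.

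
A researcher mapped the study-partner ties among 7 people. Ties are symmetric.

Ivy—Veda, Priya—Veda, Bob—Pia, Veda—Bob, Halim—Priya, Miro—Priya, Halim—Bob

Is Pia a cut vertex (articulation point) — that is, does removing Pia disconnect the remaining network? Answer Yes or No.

Even without Pia, every remaining node can still reach every other (the residual graph is connected), so Pia is not a cut vertex.

No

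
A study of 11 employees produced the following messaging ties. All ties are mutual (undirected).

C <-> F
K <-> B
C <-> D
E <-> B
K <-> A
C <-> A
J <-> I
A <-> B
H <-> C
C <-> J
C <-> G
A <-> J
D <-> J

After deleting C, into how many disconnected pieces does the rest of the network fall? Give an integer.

4

Without C, the remaining ties split the others into: {G}; {A, B, D, E, I, J, K}; {F}; {H}.
That's 4 separate components.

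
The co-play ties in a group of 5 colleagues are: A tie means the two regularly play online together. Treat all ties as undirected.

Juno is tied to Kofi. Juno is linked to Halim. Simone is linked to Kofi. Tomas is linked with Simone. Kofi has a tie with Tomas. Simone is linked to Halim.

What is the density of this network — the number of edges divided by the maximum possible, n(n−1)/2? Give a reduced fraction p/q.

There are 6 edges and 5 nodes, so the maximum possible is C(5,2) = 10.
Density = 6/10 = 3/5.

3/5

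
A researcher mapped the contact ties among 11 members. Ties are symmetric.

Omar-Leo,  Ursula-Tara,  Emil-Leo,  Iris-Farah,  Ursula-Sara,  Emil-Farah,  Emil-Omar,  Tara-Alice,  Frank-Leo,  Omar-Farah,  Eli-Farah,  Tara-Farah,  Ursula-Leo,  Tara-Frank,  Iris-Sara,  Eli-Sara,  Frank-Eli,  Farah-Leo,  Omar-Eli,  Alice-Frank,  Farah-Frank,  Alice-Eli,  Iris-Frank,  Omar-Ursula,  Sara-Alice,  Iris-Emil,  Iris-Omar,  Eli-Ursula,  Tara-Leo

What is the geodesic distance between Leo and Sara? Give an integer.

2

One shortest route is Leo – Ursula – Sara, which uses 2 edges, and Leo and Sara are not directly tied, so nothing shorter exists. So d(Leo,Sara) = 2.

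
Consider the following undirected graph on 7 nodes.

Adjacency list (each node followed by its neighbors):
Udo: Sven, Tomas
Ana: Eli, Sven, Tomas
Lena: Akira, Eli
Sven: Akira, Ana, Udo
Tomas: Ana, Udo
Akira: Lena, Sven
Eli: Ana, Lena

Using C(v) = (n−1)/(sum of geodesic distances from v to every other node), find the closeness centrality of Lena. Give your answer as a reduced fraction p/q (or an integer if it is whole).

1/2

Distances from Lena: Akira:1, Ana:2, Eli:1, Sven:2, Tomas:3, Udo:3. Sum = 12.
n = 7, so closeness = 6/12 = 1/2.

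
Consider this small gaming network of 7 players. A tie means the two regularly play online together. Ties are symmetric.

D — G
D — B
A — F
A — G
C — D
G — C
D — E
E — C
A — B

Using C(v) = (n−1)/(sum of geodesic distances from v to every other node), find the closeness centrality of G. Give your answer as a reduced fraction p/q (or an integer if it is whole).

Distances from G: A:1, B:2, C:1, D:1, E:2, F:2. Sum = 9.
n = 7, so closeness = 6/9 = 2/3.

2/3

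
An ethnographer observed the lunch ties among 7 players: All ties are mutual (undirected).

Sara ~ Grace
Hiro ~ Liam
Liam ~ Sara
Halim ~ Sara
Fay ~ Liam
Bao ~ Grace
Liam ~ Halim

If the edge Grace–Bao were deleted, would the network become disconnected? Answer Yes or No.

Without the Grace–Bao edge there is no alternate route between Grace and Bao, so the network disconnects. It is a bridge.

Yes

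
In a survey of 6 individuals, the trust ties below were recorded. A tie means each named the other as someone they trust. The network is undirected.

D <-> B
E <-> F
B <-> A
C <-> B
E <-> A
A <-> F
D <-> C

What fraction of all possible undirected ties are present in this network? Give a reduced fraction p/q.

7/15

There are 7 edges and 6 nodes, so the maximum possible is C(6,2) = 15.
Density = 7/15.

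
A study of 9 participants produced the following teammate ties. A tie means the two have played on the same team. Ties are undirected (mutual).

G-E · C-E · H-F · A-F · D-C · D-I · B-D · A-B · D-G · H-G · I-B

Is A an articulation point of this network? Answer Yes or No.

Even without A, every remaining node can still reach every other (the residual graph is connected), so A is not a cut vertex.

No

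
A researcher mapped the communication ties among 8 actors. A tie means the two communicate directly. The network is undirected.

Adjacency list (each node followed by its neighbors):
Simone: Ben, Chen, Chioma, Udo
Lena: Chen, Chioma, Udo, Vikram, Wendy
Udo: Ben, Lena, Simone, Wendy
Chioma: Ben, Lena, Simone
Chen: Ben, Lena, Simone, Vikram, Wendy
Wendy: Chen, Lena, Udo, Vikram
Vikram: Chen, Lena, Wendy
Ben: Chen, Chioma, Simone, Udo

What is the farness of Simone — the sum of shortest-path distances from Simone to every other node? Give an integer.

Distances from Simone: Ben:1, Chen:1, Chioma:1, Lena:2, Udo:1, Vikram:2, Wendy:2.
Sum = 1 + 1 + 1 + 2 + 1 + 2 + 2 = 10.

10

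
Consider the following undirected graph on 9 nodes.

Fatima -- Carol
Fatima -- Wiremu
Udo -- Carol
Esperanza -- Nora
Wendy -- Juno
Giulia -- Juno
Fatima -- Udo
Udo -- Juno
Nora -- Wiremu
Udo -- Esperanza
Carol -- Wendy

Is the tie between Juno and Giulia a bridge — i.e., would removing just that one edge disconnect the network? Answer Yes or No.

Yes

Without the Juno–Giulia edge there is no alternate route between Juno and Giulia, so the network disconnects. It is a bridge.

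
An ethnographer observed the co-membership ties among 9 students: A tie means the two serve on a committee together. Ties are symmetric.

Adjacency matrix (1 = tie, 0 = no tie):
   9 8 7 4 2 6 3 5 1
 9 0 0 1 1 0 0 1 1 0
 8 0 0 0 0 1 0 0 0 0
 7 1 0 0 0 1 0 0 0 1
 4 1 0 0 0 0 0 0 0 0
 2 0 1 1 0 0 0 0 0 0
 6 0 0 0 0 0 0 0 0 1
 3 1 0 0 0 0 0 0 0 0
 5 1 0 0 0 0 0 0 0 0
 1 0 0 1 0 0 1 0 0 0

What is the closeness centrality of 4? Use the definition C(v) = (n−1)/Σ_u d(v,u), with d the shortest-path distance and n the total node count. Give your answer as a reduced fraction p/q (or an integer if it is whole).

Distances from 4: 1:3, 2:3, 3:2, 5:2, 6:4, 7:2, 8:4, 9:1. Sum = 21.
n = 9, so closeness = 8/21.

8/21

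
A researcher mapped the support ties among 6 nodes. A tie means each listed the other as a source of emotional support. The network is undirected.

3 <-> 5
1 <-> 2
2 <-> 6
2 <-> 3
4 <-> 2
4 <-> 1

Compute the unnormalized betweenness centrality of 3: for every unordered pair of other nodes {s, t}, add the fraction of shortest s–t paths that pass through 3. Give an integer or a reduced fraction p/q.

Pairs whose geodesics pass through 3 — 1–5: 1; 2–5: 1; 5–4: 1; 5–6: 1.
All other pairs contribute 0.
Summing the contributions gives betweenness(3) = 4.

4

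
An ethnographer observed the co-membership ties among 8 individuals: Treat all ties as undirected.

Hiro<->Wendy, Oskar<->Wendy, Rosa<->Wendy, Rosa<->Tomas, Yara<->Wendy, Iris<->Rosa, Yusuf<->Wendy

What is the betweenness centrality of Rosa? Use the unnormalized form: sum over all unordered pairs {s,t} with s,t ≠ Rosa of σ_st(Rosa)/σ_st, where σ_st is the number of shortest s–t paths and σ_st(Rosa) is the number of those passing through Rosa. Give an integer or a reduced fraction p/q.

Pairs whose geodesics pass through Rosa — Tomas–Yusuf: 1; Tomas–Iris: 1; Tomas–Oskar: 1; Tomas–Yara: 1; Tomas–Hiro: 1; Tomas–Wendy: 1; Yusuf–Iris: 1; Iris–Oskar: 1; Iris–Yara: 1; Iris–Hiro: 1; Iris–Wendy: 1.
All other pairs contribute 0.
Summing the contributions gives betweenness(Rosa) = 11.

11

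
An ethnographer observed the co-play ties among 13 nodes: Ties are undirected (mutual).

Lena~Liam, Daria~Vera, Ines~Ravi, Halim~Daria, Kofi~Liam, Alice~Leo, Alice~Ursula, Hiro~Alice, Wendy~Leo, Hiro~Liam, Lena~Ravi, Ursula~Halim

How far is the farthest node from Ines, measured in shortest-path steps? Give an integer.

9

Distances from Ines: Alice:5, Daria:8, Halim:7, Hiro:4, Kofi:4, Lena:2, Leo:6, Liam:3, Ravi:1, Ursula:6, Vera:9, Wendy:7.
The largest is 9 (to Vera), so the eccentricity of Ines is 9.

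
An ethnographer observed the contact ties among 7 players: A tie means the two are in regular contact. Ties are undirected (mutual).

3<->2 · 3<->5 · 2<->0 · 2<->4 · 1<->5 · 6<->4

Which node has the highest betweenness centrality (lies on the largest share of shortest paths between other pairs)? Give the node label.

Unnormalized betweenness of each node: 0:0, 1:0, 2:11, 3:8, 4:5, 5:5, 6:0.
2 has the largest value, 11, making it the main broker — the node through which the most shortest paths run.

2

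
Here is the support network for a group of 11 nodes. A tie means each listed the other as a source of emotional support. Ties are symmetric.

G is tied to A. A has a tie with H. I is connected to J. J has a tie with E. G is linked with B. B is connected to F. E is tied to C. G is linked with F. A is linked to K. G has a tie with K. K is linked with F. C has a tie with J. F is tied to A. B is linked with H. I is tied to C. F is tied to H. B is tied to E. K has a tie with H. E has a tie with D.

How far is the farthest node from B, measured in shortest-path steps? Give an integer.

3

Distances from B: A:2, C:2, D:2, E:1, F:1, G:1, H:1, I:3, J:2, K:2.
The largest is 3 (to I), so the eccentricity of B is 3.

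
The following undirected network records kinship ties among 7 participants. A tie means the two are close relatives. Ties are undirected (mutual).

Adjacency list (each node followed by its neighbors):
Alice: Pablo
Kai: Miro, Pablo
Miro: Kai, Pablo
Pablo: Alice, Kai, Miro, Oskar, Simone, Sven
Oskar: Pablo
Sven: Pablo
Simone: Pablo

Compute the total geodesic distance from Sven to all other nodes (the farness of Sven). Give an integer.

Distances from Sven: Alice:2, Kai:2, Miro:2, Oskar:2, Pablo:1, Simone:2.
Sum = 2 + 2 + 2 + 2 + 1 + 2 = 11.

11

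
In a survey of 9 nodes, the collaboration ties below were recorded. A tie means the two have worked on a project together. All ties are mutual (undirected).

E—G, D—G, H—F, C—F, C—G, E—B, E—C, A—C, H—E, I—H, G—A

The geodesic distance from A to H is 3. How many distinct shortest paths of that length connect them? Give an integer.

The shortest distance is 3. The length-3 paths are: A–C–F–H; A–G–E–H; A–C–E–H.
That gives 3 distinct shortest paths.

3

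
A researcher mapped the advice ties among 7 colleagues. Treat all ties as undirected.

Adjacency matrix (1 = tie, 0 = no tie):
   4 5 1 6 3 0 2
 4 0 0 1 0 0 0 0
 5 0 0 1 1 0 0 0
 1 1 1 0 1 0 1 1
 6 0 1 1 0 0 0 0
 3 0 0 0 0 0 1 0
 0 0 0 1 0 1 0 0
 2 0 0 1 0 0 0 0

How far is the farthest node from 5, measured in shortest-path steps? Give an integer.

Distances from 5: 0:2, 1:1, 2:2, 3:3, 4:2, 6:1.
The largest is 3 (to 3), so the eccentricity of 5 is 3.

3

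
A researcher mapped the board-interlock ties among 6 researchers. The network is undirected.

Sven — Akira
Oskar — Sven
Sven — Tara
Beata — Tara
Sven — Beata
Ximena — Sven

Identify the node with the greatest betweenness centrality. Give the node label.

Unnormalized betweenness of each node: Akira:0, Beata:0, Oskar:0, Sven:9, Tara:0, Ximena:0.
Sven has the largest value, 9, making it the main broker — the node through which the most shortest paths run.

Sven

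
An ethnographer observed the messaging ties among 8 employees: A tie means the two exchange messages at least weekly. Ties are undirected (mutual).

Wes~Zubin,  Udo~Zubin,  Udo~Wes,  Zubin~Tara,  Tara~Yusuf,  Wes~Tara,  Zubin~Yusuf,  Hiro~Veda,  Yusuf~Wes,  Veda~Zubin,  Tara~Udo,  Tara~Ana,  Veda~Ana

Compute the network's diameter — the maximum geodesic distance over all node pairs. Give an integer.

Eccentricity of each node (its greatest distance to any other): Ana:2, Hiro:3, Tara:3, Udo:3, Veda:2, Wes:3, Yusuf:3, Zubin:2.
The maximum eccentricity is 3, realized for instance by the pair Hiro–Udo via Hiro – Veda – Zubin – Udo. So the diameter is 3.

3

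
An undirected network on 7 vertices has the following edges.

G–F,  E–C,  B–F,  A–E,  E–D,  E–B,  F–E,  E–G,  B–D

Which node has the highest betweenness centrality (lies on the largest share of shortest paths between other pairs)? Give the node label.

Unnormalized betweenness of each node: A:0, B:1/2, C:0, D:0, E:11, F:1/2, G:0.
E has the largest value, 11, making it the main broker — the node through which the most shortest paths run.

E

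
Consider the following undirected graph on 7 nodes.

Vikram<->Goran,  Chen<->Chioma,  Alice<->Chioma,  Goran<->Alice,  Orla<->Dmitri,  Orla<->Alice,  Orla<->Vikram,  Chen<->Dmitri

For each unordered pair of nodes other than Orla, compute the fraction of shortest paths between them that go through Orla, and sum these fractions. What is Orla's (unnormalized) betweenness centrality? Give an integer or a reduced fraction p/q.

5

Pairs whose geodesics pass through Orla — Chen–Vikram: 1; Chioma–Vikram: 1/2; Alice–Vikram: 1/2; Alice–Dmitri: 1; Goran–Dmitri: 2/2; Vikram–Dmitri: 1.
All other pairs contribute 0.
Summing the contributions gives betweenness(Orla) = 5.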